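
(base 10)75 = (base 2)1001011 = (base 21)3c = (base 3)2210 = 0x4b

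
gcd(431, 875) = 1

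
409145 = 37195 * 11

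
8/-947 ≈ -0.00845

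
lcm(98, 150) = 7350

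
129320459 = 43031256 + 86289203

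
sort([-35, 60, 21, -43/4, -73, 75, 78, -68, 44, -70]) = [-73, -70, -68, -35, -43/4, 21, 44, 60, 75, 78]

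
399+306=705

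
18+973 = 991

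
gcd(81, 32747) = 1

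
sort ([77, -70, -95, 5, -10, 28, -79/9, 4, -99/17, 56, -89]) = [-95, -89, -70, -10, -79/9, -99/17, 4, 5, 28, 56, 77]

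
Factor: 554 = 2^1 * 277^1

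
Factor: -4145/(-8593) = 5^1*13^(-1)*661^(-1)*829^1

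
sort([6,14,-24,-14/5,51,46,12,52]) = [-24,-14/5,6,12,14,46,51,52]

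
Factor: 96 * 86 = 2^6 * 3^1 * 43^1 = 8256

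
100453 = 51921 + 48532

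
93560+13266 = 106826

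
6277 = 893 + 5384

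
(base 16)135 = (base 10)309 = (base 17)113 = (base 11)261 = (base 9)373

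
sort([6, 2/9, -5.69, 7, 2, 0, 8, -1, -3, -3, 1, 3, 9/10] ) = [-5.69, -3, -3, -1, 0, 2/9, 9/10, 1, 2, 3, 6, 7, 8] 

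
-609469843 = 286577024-896046867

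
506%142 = 80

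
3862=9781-5919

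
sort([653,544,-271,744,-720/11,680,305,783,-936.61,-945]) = [-945,-936.61,-271,-720/11,305,544,653,680,744,783]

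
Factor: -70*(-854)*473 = 2^2*5^1*7^2*11^1*43^1*61^1 = 28275940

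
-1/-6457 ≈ 0.000155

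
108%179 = 108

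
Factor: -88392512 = -1*2^6*13^1*131^1*811^1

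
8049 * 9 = 72441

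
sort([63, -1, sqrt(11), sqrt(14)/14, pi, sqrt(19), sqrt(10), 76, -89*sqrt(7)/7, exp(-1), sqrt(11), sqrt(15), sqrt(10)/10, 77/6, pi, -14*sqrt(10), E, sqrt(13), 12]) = [-14*sqrt(10), -89*sqrt(7)/7, -1, sqrt(14)/14, sqrt(10)/10, exp(-1), E, pi, pi, sqrt(10), sqrt(11), sqrt(11), sqrt(13), sqrt(15), sqrt(19), 12, 77/6, 63, 76]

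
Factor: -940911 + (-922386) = -1*3^3*69011^1 = -1863297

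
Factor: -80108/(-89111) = 2^2*7^1*11^(-1)*2861^1*8101^(-1)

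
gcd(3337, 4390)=1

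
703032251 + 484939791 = 1187972042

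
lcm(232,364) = 21112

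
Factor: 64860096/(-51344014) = -1*2^5*3^1*7^1*109^(-1)*48259^1*235523^(-1) = -32430048/25672007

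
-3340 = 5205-8545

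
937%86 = 77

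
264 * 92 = 24288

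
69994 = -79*(-886)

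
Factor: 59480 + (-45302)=2^1*3^1*17^1*139^1=14178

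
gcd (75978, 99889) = 1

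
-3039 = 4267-7306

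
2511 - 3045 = -534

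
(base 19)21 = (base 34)15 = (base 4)213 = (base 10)39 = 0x27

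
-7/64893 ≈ -0.000108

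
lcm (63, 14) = 126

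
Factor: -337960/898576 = -1*2^(-1)*5^1*17^1*113^(-1) = -85/226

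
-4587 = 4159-8746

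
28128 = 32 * 879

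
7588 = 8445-857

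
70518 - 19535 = 50983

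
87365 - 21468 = 65897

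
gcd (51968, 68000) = 32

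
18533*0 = 0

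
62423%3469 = 3450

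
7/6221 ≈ 0.00113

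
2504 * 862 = 2158448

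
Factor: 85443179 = 85443179^1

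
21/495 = 7/165 ≈ 0.0424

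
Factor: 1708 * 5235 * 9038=2^3 * 3^1 * 5^1 * 7^1 * 61^1 * 349^1 * 4519^1=80812192440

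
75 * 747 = 56025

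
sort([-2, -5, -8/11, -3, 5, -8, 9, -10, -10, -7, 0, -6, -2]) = [-10, -10, -8, -7, -6, -5, -3, -2, -2, -8/11, 0, 5, 9]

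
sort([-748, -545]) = [-748, -545]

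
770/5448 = 385/2724 ≈ 0.141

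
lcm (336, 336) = 336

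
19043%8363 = 2317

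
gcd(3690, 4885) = 5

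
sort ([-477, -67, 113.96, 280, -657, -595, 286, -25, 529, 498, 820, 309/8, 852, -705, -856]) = [-856, -705, -657, -595, -477, -67, -25, 309/8, 113.96, 280, 286, 498, 529, 820, 852]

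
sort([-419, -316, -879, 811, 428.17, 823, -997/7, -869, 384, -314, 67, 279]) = [-879, -869, -419, -316, -314, -997/7, 67, 279, 384, 428.17, 811, 823]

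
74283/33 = 2251 = 2251.00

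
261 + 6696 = 6957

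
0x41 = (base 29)27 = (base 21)32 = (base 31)23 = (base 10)65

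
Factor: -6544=-1*2^4*409^1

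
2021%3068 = 2021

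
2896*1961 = 5679056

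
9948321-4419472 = 5528849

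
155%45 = 20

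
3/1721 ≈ 0.00174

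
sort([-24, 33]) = [-24, 33]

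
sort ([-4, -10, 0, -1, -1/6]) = [-10, -4, -1, -1/6, 0]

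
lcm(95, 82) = 7790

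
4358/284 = 15+49/142 ≈ 15.35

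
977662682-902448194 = 75214488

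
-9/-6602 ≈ 0.00136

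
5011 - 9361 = -4350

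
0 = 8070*0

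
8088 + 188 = 8276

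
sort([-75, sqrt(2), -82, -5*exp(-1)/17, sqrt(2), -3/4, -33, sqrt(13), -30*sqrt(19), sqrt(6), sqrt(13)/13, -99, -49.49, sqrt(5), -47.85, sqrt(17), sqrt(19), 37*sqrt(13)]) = [-30*sqrt(19), -99, -82, -75, -49.49, -47.85, -33, -3/4, -5*exp(-1)/17, sqrt(13)/13, sqrt(2), sqrt(2), sqrt(5), sqrt(6), sqrt(13), sqrt(17), sqrt(19), 37*sqrt(13)]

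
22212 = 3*7404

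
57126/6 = 9521 = 9521.00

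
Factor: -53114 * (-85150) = 2^2 * 5^2 * 13^1 * 131^1 * 26557^1 = 4522657100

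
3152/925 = 3 + 377/925 ≈ 3.41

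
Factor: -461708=-1*2^2*13^2*683^1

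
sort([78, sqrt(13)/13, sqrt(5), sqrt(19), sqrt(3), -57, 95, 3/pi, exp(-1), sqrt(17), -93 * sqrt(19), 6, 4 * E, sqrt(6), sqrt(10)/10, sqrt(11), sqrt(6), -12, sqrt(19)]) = [-93 * sqrt(19), -57, -12, sqrt(13)/13, sqrt(10)/10, exp(-1), 3/pi, sqrt(3), sqrt(5), sqrt(6), sqrt(6), sqrt(11), sqrt(17), sqrt(19), sqrt(19), 6, 4 * E, 78, 95]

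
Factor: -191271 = -1*3^1*103^1*619^1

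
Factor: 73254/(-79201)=-1*2^1*3^1*29^1*421^1*79201^(-1)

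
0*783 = 0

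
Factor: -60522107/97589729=-1 * 577^1 * 104891^1 * 97589729^(-1) 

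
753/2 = 376 + 1/2 = 376.50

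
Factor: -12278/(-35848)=2^(-2)*7^1*877^1*4481^(-1)=6139/17924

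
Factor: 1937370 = 2^1 * 3^1 * 5^1 * 64579^1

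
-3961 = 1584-5545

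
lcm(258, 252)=10836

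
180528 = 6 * 30088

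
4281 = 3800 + 481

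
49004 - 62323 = -13319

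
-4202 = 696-4898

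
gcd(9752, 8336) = 8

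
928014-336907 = 591107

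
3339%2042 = 1297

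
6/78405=2/26135 ≈ 0.0000765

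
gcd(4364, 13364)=4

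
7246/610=11 + 268/305 ≈ 11.88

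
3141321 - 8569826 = -5428505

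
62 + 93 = 155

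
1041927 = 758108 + 283819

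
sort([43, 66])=[43, 66]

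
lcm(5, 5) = 5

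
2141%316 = 245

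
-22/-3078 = 11/1539≈0.00715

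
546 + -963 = -417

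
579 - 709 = -130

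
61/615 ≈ 0.0992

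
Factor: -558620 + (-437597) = -1*17^1*58601^1 = -996217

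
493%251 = 242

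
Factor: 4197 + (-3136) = 1061^1 = 1061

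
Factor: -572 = -1*2^2*11^1*13^1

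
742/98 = 7+4/7 ≈ 7.57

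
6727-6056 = 671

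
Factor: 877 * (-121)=-1 * 11^2 * 877^1=-106117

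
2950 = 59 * 50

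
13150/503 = 26 + 72/503 ≈ 26.14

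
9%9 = 0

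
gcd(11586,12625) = 1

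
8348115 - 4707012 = 3641103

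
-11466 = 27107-38573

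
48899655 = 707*69165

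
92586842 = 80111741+12475101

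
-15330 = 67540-82870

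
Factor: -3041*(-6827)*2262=2^1*3^1*13^1*29^1*3041^1*6827^1=46961171634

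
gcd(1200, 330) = 30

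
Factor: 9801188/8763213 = 2^2 * 3^ (-1) * 19^1 * 29^1 * 269^ (-1) * 4447^1 * 10859^ (-1)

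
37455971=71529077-34073106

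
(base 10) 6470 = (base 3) 22212122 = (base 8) 14506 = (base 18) 11h8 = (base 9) 8778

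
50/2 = 25 = 25.00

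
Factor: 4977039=3^1*17^1*23^1*4243^1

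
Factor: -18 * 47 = -1 * 2^1 * 3^2 * 47^1 = -846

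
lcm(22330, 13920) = 1071840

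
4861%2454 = 2407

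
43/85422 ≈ 0.000503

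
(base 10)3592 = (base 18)b1a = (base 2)111000001000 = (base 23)6i4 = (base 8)7010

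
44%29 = 15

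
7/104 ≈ 0.0673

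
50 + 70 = 120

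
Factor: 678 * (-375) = -1 * 2^1 * 3^2 * 5^3 * 113^1 = -254250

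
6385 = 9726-3341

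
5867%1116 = 287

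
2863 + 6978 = 9841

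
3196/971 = 3 + 283/971 ≈ 3.29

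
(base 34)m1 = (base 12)525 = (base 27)10k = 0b1011101101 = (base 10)749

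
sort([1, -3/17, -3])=[-3, -3/17, 1]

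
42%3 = 0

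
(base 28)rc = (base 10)768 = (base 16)300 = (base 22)1ck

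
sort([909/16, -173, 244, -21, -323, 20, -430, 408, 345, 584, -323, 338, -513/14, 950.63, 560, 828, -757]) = [-757, -430, -323, -323, -173, -513/14, -21, 20, 909/16, 244, 338, 345, 408, 560, 584, 828, 950.63]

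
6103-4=6099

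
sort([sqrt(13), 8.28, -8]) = [-8, sqrt(13), 8.28]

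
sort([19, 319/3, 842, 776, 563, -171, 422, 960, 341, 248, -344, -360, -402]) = [-402, -360, -344, -171, 19, 319/3, 248, 341, 422, 563, 776, 842, 960]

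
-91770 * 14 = -1284780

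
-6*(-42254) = 253524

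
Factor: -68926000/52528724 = -1*2^2*5^3*11^1*13^1*53^(-1)*127^(-1)*241^1*1951^(-1) = -17231500/13132181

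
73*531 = 38763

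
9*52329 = 470961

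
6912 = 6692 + 220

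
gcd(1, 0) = 1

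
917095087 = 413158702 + 503936385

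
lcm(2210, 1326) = 6630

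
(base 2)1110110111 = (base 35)r6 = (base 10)951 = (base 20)27b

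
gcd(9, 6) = 3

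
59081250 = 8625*6850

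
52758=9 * 5862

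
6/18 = 1/3 ≈ 0.333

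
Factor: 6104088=2^3 * 3^2 * 17^1 * 4987^1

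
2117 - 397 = 1720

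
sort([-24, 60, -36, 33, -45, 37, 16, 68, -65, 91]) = [-65, -45, -36, -24, 16, 33, 37, 60, 68, 91]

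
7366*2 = 14732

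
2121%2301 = 2121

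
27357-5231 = 22126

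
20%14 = 6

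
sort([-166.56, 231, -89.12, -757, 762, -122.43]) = [-757, -166.56, -122.43, -89.12, 231, 762]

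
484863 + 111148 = 596011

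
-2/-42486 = 1/21243≈0.0000471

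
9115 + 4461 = 13576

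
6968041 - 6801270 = 166771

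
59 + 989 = 1048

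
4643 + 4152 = 8795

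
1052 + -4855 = -3803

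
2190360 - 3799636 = -1609276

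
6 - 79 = -73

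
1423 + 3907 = 5330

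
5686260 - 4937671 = 748589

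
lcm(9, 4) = 36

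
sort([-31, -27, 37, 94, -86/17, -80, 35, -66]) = [-80, -66, -31, -27, -86/17, 35, 37, 94]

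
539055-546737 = -7682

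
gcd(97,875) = 1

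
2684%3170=2684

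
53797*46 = 2474662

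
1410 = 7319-5909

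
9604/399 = 24 + 4/57 ≈ 24.07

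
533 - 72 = 461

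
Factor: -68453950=-1*2^1*5^2*709^1*1931^1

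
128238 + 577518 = 705756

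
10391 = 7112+3279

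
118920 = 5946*20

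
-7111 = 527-7638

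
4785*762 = 3646170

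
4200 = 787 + 3413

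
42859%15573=11713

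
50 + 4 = 54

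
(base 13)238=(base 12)281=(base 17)15b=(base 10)385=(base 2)110000001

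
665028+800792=1465820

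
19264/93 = 207 + 13/93 ≈ 207.14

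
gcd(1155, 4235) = 385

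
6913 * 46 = 317998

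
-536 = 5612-6148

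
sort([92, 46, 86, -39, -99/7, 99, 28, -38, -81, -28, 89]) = [-81, -39, -38, -28, -99/7, 28, 46, 86, 89, 92, 99]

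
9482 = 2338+7144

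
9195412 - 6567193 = 2628219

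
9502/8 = 4751/4 = 1187.75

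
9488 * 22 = 208736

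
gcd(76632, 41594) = 2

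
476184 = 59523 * 8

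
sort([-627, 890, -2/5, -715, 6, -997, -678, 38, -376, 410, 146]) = [-997, -715, -678, -627, -376, -2/5, 6, 38, 146, 410, 890]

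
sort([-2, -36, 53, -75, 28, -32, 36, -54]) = [-75, -54, -36, -32, -2, 28, 36, 53]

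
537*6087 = 3268719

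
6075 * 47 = 285525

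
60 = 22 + 38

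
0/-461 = 0 = 0.00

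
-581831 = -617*943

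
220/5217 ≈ 0.0422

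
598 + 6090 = 6688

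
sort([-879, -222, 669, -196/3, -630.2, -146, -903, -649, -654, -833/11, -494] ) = [-903, -879, -654, -649, -630.2, -494, -222, -146, -833/11, -196/3, 669] 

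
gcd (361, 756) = 1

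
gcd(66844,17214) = 2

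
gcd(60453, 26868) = 6717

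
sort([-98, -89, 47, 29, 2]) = [-98, -89, 2, 29, 47]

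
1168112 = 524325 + 643787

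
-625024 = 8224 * (-76)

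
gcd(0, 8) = 8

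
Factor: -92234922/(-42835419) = 2^1*3^(-2)*11^(-1)*13^1*23^1*233^(-1)*619^(-1)*51413^1 = 30744974/14278473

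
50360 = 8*6295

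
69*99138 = 6840522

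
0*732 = 0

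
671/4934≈0.136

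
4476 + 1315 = 5791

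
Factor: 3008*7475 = 2^6*5^2*13^1*23^1*47^1 = 22484800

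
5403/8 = 675 + 3/8 ≈ 675.38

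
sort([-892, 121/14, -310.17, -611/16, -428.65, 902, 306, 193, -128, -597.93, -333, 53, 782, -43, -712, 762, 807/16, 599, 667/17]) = [-892, -712, -597.93, -428.65, -333, -310.17, -128, -43, -611/16, 121/14, 667/17, 807/16, 53, 193, 306, 599, 762, 782, 902]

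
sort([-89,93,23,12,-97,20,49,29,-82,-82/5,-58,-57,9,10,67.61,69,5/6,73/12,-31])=[-97,-89,-82,-58,-57,-31,-82/5,5/6,73/12,9,10,12,20,23,29,49,67.61,69,93]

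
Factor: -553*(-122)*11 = 2^1*7^1*11^1*61^1*79^1 = 742126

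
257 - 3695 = -3438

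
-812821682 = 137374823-950196505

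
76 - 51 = 25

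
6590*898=5917820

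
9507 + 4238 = 13745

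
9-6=3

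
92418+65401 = 157819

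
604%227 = 150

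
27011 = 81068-54057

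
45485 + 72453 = 117938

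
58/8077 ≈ 0.00718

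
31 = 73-42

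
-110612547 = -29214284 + -81398263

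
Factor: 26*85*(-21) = -1*2^1*3^1*5^1*7^1*13^1*17^1 = -46410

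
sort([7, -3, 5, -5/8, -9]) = [-9, -3, -5/8, 5, 7]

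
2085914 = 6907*302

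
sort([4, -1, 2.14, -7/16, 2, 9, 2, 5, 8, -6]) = [-6, -1, -7/16, 2, 2, 2.14, 4, 5, 8, 9]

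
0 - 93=-93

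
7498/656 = 3749/328 ≈ 11.43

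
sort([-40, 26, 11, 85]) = [-40, 11, 26, 85]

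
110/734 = 55/367 ≈ 0.150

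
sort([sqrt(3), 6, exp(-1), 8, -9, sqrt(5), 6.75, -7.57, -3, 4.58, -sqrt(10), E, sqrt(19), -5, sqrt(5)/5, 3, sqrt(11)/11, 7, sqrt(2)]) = [-9, -7.57, -5, -sqrt(10), -3, sqrt(11)/11, exp(-1), sqrt(5)/5, sqrt(2), sqrt(3), sqrt(5), E, 3, sqrt(19), 4.58, 6, 6.75, 7, 8]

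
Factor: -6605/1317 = -1*3^(-1)*5^1*439^(-1)*1321^1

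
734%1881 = 734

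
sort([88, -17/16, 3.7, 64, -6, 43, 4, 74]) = [-6, -17/16, 3.7, 4, 43, 64, 74, 88]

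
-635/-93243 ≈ 0.00681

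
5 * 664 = 3320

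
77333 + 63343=140676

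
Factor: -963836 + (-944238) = -1*2^1*7^1*73^1*1867^1 = -1908074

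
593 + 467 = 1060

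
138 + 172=310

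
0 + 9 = 9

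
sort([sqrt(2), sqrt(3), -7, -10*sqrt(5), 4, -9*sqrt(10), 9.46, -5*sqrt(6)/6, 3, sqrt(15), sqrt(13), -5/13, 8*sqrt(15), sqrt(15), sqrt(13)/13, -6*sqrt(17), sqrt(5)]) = [-9*sqrt(10), -6*sqrt(17), -10*sqrt(5), -7, -5*sqrt(6)/6, -5/13, sqrt(13)/13, sqrt(2), sqrt(3), sqrt(5), 3, sqrt(13), sqrt(15), sqrt(15), 4, 9.46, 8*sqrt(15)]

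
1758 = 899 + 859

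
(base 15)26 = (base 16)24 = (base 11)33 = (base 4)210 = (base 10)36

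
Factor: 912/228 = 2^2 = 4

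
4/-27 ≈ -0.148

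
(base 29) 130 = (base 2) 1110100000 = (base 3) 1021101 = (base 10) 928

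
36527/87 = 419 + 74/87 ≈ 419.85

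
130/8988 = 65/4494 ≈ 0.0145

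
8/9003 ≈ 0.000889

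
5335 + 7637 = 12972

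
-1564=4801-6365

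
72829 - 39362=33467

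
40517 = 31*1307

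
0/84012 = 0 = 0.00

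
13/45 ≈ 0.289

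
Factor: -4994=-1 * 2^1 * 11^1 * 227^1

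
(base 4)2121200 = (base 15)2d9e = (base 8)23140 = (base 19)1841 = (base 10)9824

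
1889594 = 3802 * 497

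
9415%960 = 775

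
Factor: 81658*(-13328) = -1*2^5*7^2*17^1*40829^1 = -1088337824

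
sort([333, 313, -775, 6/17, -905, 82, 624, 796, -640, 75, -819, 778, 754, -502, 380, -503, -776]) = [-905, -819, -776, -775, -640, -503, -502, 6/17, 75, 82, 313, 333, 380, 624, 754, 778, 796]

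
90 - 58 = 32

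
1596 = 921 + 675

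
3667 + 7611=11278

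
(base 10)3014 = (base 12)18b2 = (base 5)44024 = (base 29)3gr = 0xbc6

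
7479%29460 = 7479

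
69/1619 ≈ 0.0426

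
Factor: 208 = 2^4 * 13^1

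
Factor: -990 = -1 * 2^1 * 3^2 * 5^1 * 11^1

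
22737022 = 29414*773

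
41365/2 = 20682 + 1/2 = 20682.50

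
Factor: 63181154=2^1*421^1*75037^1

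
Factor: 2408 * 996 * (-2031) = -1 * 2^5 * 3^2 * 7^1 * 43^1 * 83^1 * 677^1 = -4871085408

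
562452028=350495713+211956315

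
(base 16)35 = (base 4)311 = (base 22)29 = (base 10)53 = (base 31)1m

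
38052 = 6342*6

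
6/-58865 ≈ -0.000102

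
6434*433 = 2785922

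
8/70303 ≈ 0.000114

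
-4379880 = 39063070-43442950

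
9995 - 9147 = 848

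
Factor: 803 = 11^1*73^1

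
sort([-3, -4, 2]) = [-4, -3, 2]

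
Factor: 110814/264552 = 2^(-2) * 11^1 * 23^1 * 151^(-1) = 253/604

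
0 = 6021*0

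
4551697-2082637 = 2469060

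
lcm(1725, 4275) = 98325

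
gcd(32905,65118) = 1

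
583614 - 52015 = 531599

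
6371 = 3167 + 3204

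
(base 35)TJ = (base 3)1102022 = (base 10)1034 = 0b10000001010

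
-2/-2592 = 1/1296 ≈ 0.000772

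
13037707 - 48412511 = -35374804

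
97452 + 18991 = 116443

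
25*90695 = 2267375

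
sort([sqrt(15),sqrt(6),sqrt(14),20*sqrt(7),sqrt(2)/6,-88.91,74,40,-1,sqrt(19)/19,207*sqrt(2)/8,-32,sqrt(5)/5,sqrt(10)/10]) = [-88.91,-32,-1,sqrt(19)/19,sqrt(2)/6,sqrt(10)/10,sqrt(5)/5,sqrt(6),sqrt(14),sqrt(15),207*sqrt(2)/8,40,20*sqrt(7),74]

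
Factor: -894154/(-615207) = 2^1 * 3^(-1) * 647^1 * 691^1 * 205069^(-1)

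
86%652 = 86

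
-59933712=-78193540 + 18259828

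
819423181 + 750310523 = 1569733704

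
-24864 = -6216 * 4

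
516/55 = 9 + 21/55 ≈ 9.38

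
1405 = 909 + 496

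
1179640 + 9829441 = 11009081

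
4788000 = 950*5040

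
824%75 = 74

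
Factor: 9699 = 3^1*53^1*61^1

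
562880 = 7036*80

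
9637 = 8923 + 714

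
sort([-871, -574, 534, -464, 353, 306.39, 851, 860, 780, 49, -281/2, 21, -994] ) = [-994, -871, -574, -464, -281/2, 21, 49, 306.39, 353, 534, 780, 851, 860] 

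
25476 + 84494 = 109970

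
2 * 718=1436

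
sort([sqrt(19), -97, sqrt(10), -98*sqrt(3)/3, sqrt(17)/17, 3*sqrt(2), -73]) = [-97, -73, -98*sqrt(3)/3, sqrt(17)/17, sqrt(10), 3*sqrt(2), sqrt(19)]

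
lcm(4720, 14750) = 118000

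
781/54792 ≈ 0.0143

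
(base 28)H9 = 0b111100101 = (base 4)13211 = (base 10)485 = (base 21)122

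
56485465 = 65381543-8896078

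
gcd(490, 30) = 10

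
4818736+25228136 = 30046872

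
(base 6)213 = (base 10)81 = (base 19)45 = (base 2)1010001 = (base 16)51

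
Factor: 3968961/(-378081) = -1 * 3^(-2) * 11^(-1) * 19^(-1) * 31^1 * 67^(-1) * 42677^1 = -1322987/126027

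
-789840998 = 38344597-828185595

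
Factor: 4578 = 2^1 * 3^1 * 7^1 * 109^1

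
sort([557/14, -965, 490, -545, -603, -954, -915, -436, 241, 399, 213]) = [-965, -954, -915, -603, -545, -436, 557/14, 213, 241, 399, 490]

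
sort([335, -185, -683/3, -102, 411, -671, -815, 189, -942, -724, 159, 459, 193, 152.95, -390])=[-942, -815, -724, -671, -390, -683/3, -185, -102, 152.95, 159, 189, 193, 335, 411, 459]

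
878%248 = 134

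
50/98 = 25/49 ≈ 0.510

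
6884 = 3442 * 2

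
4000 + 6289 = 10289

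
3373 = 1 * 3373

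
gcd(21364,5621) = 7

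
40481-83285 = -42804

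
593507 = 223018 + 370489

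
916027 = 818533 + 97494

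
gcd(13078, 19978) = 2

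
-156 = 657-813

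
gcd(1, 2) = 1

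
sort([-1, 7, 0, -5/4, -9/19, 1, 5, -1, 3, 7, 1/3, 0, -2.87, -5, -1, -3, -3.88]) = [-5, -3.88, -3, -2.87, -5/4, -1, -1, -1, -9/19, 0, 0, 1/3, 1, 3, 5, 7, 7]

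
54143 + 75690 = 129833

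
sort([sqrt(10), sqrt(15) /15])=[sqrt(15) /15, sqrt(10)]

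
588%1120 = 588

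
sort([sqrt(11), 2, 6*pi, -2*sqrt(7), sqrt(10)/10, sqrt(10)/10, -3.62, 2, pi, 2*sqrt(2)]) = [-2*sqrt(7), -3.62, sqrt(10)/10, sqrt(10)/10, 2, 2, 2*sqrt(2), pi, sqrt(11), 6*pi]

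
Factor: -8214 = -1*2^1*3^1*37^2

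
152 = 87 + 65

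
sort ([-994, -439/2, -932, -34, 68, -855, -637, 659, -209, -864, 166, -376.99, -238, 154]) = [-994, -932, -864, -855, -637, -376.99, -238, -439/2, -209, -34, 68, 154, 166, 659]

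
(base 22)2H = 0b111101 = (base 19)34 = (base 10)61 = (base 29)23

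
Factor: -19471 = -1*19471^1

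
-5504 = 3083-8587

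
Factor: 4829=11^1 * 439^1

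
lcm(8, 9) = 72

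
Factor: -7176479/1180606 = -1 * 2^(-1) * 7^(-3) * 1721^(-1) * 7176479^1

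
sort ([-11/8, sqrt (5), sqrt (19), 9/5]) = [-11/8, 9/5, sqrt (5), sqrt (19)]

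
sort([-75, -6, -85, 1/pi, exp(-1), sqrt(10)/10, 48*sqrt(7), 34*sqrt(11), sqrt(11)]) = [-85, -75, -6, sqrt(10)/10, 1/pi, exp(-1), sqrt(11), 34*sqrt(11), 48*sqrt(7)]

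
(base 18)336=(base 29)16h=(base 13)615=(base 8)2010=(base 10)1032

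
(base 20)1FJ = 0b1011001111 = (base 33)LQ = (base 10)719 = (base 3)222122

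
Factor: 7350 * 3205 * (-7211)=-1 * 2^1 * 3^1 * 5^3 * 7^2 * 641^1 * 7211^1=-169867724250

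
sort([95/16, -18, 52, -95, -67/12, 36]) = [-95, -18, -67/12, 95/16, 36, 52]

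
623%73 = 39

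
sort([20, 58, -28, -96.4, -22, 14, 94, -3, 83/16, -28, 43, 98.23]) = [-96.4, -28, -28, -22, -3, 83/16, 14, 20, 43, 58, 94, 98.23]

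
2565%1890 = 675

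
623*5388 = 3356724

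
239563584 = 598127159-358563575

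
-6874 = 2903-9777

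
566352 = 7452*76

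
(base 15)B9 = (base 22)7K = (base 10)174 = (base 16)AE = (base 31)5J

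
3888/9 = 432 = 432.00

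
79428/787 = 100 + 728/787 ≈ 100.93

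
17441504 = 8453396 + 8988108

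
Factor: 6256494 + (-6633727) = -1 * 97^1 * 3889^1 = -377233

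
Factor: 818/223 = 2^1 * 223^(-1) * 409^1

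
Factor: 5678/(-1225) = -1*2^1*5^(-2)*7^(-2)*17^1*167^1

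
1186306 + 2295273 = 3481579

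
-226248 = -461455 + 235207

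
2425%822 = 781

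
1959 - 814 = 1145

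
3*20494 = 61482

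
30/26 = 15/13 ≈ 1.15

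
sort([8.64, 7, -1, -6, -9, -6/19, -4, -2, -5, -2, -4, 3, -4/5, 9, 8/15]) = [-9, -6, -5, -4, -4, -2, -2, -1, -4/5, -6/19, 8/15, 3, 7, 8.64, 9]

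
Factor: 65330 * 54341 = 2^1 * 5^1 * 7^2 * 47^1 * 139^1 * 1109^1 = 3550097530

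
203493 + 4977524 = 5181017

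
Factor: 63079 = 63079^1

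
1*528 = 528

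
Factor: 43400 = 2^3*5^2*7^1*31^1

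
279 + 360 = 639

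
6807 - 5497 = 1310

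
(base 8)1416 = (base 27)11q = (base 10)782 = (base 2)1100001110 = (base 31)p7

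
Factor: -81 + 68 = -1 * 13^1 = -13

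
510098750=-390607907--900706657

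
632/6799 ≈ 0.0930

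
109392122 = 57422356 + 51969766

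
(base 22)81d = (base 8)7503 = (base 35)36m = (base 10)3907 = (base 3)12100201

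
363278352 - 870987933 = -507709581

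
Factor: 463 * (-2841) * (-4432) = 2^4 * 3^1 * 277^1 * 463^1 * 947^1 = 5829777456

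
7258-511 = 6747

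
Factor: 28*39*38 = 2^3*3^1*7^1*13^1*19^1 = 41496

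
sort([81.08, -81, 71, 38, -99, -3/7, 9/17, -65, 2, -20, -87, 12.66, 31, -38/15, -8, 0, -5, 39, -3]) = [-99, -87, -81, -65, -20, -8, -5, -3, -38/15, -3/7, 0, 9/17, 2, 12.66, 31, 38, 39, 71, 81.08]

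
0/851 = 0 = 0.00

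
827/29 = 28 + 15/29 ≈ 28.52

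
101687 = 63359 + 38328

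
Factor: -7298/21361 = -1 * 2^1 * 89^1 * 521^(-1) = -178/521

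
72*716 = 51552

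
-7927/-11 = 720 + 7/11 ≈ 720.64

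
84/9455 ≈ 0.00888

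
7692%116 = 36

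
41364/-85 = -486 - 54/85 ≈ -486.64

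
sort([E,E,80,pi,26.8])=[E,E,pi,26.8,80]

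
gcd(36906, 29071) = 1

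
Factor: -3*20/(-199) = 2^2*3^1*5^1*199^(-1) = 60/199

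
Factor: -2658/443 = -1*2^1*3^1 = -6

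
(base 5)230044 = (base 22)gi9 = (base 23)f97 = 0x1fd5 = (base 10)8149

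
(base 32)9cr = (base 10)9627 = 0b10010110011011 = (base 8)22633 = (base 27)d5f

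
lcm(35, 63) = 315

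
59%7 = 3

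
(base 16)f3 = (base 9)300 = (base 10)243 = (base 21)bc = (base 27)90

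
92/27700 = 23/6925 ≈ 0.00332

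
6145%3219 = 2926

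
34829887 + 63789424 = 98619311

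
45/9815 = 9/1963 ≈ 0.00458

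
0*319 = 0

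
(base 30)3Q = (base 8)164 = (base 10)116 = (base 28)44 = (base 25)4G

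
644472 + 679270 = 1323742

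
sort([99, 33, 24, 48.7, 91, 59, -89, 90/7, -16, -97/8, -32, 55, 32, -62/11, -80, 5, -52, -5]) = [-89, -80, -52, -32, -16, -97/8, -62/11, -5, 5, 90/7, 24, 32, 33, 48.7, 55, 59, 91, 99]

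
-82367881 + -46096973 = -128464854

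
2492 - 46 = 2446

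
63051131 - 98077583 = -35026452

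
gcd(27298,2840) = 2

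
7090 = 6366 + 724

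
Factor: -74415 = -1*3^1*5^1*11^2*41^1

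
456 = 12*38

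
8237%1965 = 377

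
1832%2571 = 1832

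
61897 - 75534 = -13637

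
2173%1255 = 918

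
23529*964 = 22681956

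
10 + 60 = 70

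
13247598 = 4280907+8966691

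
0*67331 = 0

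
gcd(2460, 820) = 820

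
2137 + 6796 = 8933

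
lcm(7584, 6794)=326112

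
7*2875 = 20125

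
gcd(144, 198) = 18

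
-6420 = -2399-4021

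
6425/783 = 8 + 161/783 ≈ 8.21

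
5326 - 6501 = -1175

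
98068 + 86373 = 184441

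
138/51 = 2 + 12/17 ≈ 2.71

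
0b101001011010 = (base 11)1a9a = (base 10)2650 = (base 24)4ea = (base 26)3no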